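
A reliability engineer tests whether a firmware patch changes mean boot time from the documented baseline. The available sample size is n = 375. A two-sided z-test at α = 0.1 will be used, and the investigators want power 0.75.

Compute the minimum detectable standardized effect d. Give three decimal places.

Required noncentrality: δ = z_{0.05} + z_{0.25} = 1.645 + 0.674 = 2.319.
(Lower-tail contribution to power is negligible for δ > 0.)
δ = d·√n ⇒ d = δ/√n = 2.319/√375 = 0.1198.

d ≈ 0.120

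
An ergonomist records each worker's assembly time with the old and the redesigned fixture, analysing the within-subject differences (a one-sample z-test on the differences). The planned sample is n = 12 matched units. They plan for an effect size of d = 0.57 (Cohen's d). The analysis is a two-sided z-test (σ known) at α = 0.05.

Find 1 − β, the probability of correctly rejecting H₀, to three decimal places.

Noncentrality parameter: δ = d·√n = 0.57 × √12 = 1.9745
Critical value for a two-sided test at α = 0.05: z_{α/2} = 1.960.
Power = Φ(δ − 1.960) + Φ(−δ − 1.960) = Φ(0.015) + Φ(-3.935) = 0.5058 + 0.0000 = 0.5059.

Power ≈ 0.506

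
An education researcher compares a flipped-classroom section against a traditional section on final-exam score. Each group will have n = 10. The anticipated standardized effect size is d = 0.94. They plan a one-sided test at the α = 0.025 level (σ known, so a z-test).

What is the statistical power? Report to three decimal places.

Power ≈ 0.556

Noncentrality parameter: δ = d·√(n/2) = 0.94 × √(10/2) = 2.1019
Critical value for a one-sided test at α = 0.025: z_α = 1.960.
Power = P(Z > 1.960 − δ) = Φ(0.142) = 0.5564.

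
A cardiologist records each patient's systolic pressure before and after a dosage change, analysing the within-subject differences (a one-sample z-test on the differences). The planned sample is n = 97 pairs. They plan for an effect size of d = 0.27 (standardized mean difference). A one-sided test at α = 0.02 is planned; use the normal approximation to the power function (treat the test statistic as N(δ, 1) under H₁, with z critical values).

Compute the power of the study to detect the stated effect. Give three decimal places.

Power ≈ 0.728

Noncentrality parameter: δ = d·√n = 0.27 × √97 = 2.6592
Critical value for a one-sided test at α = 0.02: z_α = 2.054.
Power = Φ(δ − 2.054) = Φ(0.605) = 0.7276.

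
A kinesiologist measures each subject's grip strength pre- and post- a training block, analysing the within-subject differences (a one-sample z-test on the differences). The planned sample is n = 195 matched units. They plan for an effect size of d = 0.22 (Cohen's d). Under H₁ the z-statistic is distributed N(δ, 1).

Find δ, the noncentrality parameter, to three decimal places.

δ ≈ 3.072

The noncentrality parameter scales effect size by the design's sample-size factor: δ = d·√n = 0.22 × √195 = 3.0721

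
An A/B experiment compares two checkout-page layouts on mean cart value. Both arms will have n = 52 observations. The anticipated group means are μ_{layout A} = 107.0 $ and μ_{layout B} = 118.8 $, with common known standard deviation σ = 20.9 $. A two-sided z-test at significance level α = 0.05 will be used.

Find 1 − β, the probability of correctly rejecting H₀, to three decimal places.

Standardized effect: d = |μ_{layout A} − μ_{layout B}| / σ = |107.0 − 118.8| / 20.9 = 0.5646
Noncentrality parameter: λ = d·√(n/2) = 0.5646 × √(52/2) = 2.8789
Two-sided α = 0.05 → critical value z_{0.025} = 1.960.
Power = Φ(λ − 1.960) + Φ(−λ − 1.960) = Φ(0.919) + Φ(-4.839) = 0.8209 + 0.0000 = 0.8209.

Power ≈ 0.821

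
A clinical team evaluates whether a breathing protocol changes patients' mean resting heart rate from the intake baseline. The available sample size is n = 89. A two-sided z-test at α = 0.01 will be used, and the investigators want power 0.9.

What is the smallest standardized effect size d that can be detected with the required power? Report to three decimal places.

d ≈ 0.409

Need Φ(δ − 2.576) = 0.9, so δ = 2.576 + 1.282 = 3.857.
(The second rejection-region term Φ(−δ − z_{α/2}) is negligible and dropped.)
δ = d·√n ⇒ d = δ/√n = 3.857/√89 = 0.4089.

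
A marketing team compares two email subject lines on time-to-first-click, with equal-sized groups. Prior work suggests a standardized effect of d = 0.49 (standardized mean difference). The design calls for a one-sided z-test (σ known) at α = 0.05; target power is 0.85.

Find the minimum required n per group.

n = 60 per group

Set Φ(δ − 1.645) = 0.85; then δ − 1.645 = Φ⁻¹(0.85) = 1.036, giving δ = 2.681.
δ = d·√(n/2) ⇒ n = 2(δ/d)² = 2 × (2.681 / 0.49)² = 59.89.
Round up to the next whole unit.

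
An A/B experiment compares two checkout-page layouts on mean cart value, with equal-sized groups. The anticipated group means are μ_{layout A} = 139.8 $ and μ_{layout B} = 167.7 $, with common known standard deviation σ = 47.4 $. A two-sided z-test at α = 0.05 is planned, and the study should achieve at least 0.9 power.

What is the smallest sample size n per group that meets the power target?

n = 61 per group

Standardized effect: d = |μ_{layout A} − μ_{layout B}| / σ = |139.8 − 167.7| / 47.4 = 0.5886
Set Φ(δ − 1.960) = 0.9; then δ − 1.960 = Φ⁻¹(0.9) = 1.282, giving δ = 3.242.
(The Φ(−δ − z_{α/2}) term is vanishingly small for δ > 0 and is dropped in the standard sample-size formula.)
δ = d·√(n/2) ⇒ n = 2(δ/d)² = 2 × (3.242 / 0.5886)² = 60.66.
Round up to the next whole unit.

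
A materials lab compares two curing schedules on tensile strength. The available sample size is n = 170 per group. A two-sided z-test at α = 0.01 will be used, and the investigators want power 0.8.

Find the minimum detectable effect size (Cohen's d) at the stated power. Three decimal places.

d ≈ 0.371

Need Φ(δ − 2.576) = 0.8, so δ = 2.576 + 0.842 = 3.417.
(Lower-tail contribution to power is negligible for δ > 0.)
δ = d·√(n/2) ⇒ d = δ/√(n/2) = 3.417/√(170/2) = 0.3707.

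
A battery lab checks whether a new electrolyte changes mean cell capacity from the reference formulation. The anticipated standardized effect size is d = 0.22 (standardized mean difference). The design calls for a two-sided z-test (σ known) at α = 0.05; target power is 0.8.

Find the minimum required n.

n = 163

For power 0.8 need Φ(δ − z_{0.025}) = 0.8, so δ = z_{0.025} + z_{0.20} = 1.960 + 0.842 = 2.802.
(For δ > 0 the lower-tail rejection region contributes negligibly to power, so the one-term inversion is standard.)
δ = d·√n ⇒ n = (δ/d)² = (2.802 / 0.22)² = 162.17.
Round up to the next whole unit.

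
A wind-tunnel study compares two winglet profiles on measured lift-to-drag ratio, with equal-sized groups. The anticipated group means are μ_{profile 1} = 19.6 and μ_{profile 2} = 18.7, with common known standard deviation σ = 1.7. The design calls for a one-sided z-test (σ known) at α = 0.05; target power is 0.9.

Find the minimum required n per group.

Standardized effect: d = |μ_{profile 1} − μ_{profile 2}| / σ = |19.6 − 18.7| / 1.7 = 0.5294
For power 0.9 need Φ(δ − z_{0.05}) = 0.9, so δ = z_{0.05} + z_{0.10} = 1.645 + 1.282 = 2.926.
δ = d·√(n/2) ⇒ n = 2(δ/d)² = 2 × (2.926 / 0.5294)² = 61.11.
Round up to the next whole unit.

n = 62 per group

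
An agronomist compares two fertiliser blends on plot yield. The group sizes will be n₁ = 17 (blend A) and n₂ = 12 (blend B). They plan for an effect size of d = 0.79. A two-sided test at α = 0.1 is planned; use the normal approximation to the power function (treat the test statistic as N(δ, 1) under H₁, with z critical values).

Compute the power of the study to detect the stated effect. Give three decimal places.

Noncentrality parameter: δ = d / √(1/n₁ + 1/n₂) = 0.79 / √(1/17 + 1/12) = 2.0953
Two-sided α = 0.1 → critical value z_{0.05} = 1.645.
Power = Φ(δ − 1.645) + Φ(−δ − 1.645) = Φ(0.450) + Φ(-3.740) = 0.6738 + 0.0001 = 0.6739.

Power ≈ 0.674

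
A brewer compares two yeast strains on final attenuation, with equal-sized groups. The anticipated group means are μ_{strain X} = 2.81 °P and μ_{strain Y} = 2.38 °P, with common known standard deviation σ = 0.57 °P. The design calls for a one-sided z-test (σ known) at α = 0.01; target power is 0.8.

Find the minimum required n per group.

Standardized effect: d = |μ_{strain X} − μ_{strain Y}| / σ = |2.81 − 2.38| / 0.57 = 0.7544
Set Φ(δ − 2.326) = 0.8; then δ − 2.326 = Φ⁻¹(0.8) = 0.842, giving δ = 3.168.
δ = d·√(n/2) ⇒ n = 2(δ/d)² = 2 × (3.168 / 0.7544)² = 35.27.
Rounding up, n = 36 per group.

n = 36 per group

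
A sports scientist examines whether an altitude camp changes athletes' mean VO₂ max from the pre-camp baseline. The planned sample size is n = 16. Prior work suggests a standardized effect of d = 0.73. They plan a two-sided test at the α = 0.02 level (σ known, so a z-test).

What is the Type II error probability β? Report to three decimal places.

Noncentrality parameter: λ = d·√n = 0.73 × √16 = 2.9200
Critical value for a two-sided test at α = 0.02: z_{α/2} = 2.326.
Power = Φ(λ − 2.326) + Φ(−λ − 2.326) = Φ(0.594) + Φ(-5.246) = 0.7236 + 0.0000 = 0.7236.
Type II error: β = 1 − power = 1 − 0.7236 = 0.2764.

β ≈ 0.276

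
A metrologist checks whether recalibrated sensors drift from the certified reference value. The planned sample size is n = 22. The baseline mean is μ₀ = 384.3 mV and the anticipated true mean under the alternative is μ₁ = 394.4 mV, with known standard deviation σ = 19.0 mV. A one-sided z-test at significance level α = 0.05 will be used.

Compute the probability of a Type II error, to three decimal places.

β ≈ 0.198

Standardized effect: d = |μ₁ − μ₀| / σ = |394.4 − 384.3| / 19.0 = 0.5316
Noncentrality parameter: δ = d·√n = 0.5316 × √22 = 2.4933
One-sided α = 0.05 → critical value z_{0.05} = 1.645.
Power = P(Z > 1.645 − δ) = Φ(0.848) = 0.8019.
Type II error: β = 1 − power = 1 − 0.8019 = 0.1981.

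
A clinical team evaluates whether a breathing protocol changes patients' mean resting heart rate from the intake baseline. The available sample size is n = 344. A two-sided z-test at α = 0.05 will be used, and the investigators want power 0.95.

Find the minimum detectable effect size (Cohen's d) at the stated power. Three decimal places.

d ≈ 0.194

Required noncentrality: δ = z_{0.025} + z_{0.05} = 1.960 + 1.645 = 3.605.
(Lower-tail contribution to power is negligible for δ > 0.)
δ = d·√n ⇒ d = δ/√n = 3.605/√344 = 0.1944.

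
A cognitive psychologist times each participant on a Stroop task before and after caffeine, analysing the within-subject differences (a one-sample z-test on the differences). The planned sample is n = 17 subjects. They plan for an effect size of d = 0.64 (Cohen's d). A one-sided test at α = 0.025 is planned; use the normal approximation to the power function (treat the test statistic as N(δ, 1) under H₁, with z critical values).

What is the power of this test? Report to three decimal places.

Power ≈ 0.751

Noncentrality parameter: δ = d·√n = 0.64 × √17 = 2.6388
One-sided α = 0.025 → critical value z_{0.025} = 1.960.
Power = P(Z > 1.960 − δ) = Φ(0.679) = 0.7514.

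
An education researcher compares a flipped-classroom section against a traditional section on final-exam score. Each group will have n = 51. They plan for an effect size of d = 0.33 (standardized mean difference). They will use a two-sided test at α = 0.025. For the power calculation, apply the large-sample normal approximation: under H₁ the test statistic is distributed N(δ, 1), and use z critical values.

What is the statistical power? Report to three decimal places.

Noncentrality parameter: δ = d·√(n/2) = 0.33 × √(51/2) = 1.6664
Two-sided α = 0.025 → critical value z_{0.0125} = 2.241.
Power = Φ(δ − 2.241) + Φ(−δ − 2.241) = Φ(-0.575) + Φ(-3.908) = 0.2827 + 0.0000 = 0.2827.

Power ≈ 0.283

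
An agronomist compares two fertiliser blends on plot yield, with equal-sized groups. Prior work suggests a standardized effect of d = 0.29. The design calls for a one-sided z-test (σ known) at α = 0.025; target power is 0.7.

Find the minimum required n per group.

Set Φ(δ − 1.960) = 0.7; then δ − 1.960 = Φ⁻¹(0.7) = 0.524, giving δ = 2.484.
δ = d·√(n/2) ⇒ n = 2(δ/d)² = 2 × (2.484 / 0.29)² = 146.78.
Rounding up, n = 147 per group.

n = 147 per group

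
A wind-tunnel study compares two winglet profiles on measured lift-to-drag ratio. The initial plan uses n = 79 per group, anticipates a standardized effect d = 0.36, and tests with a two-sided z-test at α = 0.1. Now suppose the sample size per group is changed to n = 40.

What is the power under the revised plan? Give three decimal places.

With n = 40 per group: δ = d·√(n/2) = 0.36 × √(40/2) = 1.6100. Critical value z_{0.05} = 1.645.
Revised power = Φ(δ − 1.645) + Φ(−δ − 1.645) = Φ(-0.035) + Φ(-3.255) = 0.4861 + 0.0006 = 0.4867.

Power ≈ 0.487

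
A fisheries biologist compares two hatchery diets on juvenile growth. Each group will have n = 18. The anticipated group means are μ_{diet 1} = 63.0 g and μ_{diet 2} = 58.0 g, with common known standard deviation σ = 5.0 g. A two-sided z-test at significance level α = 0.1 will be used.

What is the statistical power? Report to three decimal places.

Standardized effect: d = |μ_{diet 1} − μ_{diet 2}| / σ = |63.0 − 58.0| / 5.0 = 1.0000
Noncentrality parameter: δ = d·√(n/2) = 1.0000 × √(18/2) = 3.0000
Two-sided α = 0.1 → critical value z_{0.05} = 1.645.
Power = Φ(δ − 1.645) + Φ(−δ − 1.645) = Φ(1.355) + Φ(-4.645) = 0.9123 + 0.0000 = 0.9123.

Power ≈ 0.912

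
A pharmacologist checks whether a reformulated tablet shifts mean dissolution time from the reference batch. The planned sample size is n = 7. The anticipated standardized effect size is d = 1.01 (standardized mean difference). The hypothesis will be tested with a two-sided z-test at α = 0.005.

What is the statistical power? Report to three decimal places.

Power ≈ 0.446

Noncentrality parameter: δ = d·√n = 1.01 × √7 = 2.6722
Two-sided α = 0.005 → critical value z_{0.0025} = 2.807.
Power = Φ(δ − 2.807) + Φ(−δ − 2.807) = Φ(-0.135) + Φ(-5.479) = 0.4464 + 0.0000 = 0.4464.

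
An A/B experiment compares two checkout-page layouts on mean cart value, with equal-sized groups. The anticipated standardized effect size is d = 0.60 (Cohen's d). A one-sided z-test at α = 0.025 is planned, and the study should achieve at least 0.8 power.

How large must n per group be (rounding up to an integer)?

For power 0.8 need Φ(δ − z_{0.025}) = 0.8, so δ = z_{0.025} + z_{0.20} = 1.960 + 0.842 = 2.802.
δ = d·√(n/2) ⇒ n = 2(δ/d)² = 2 × (2.802 / 0.60)² = 43.60.
Rounding up, n = 44 per group.

n = 44 per group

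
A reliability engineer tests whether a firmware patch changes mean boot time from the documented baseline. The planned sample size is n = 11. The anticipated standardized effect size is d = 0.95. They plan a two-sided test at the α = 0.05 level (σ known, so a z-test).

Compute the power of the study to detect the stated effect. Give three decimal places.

Power ≈ 0.883

Noncentrality parameter: δ = d·√n = 0.95 × √11 = 3.1508
Two-sided α = 0.05 → critical value z_{0.025} = 1.960.
Power = Φ(δ − 1.960) + Φ(−δ − 1.960) = Φ(1.191) + Φ(-5.111) = 0.8831 + 0.0000 = 0.8831.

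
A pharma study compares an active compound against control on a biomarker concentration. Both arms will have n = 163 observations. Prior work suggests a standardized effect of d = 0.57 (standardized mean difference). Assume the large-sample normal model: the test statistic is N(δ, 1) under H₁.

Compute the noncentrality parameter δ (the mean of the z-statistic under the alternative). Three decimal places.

δ = d·√(n/2) = 0.57 × √(163/2) = 5.1458

δ ≈ 5.146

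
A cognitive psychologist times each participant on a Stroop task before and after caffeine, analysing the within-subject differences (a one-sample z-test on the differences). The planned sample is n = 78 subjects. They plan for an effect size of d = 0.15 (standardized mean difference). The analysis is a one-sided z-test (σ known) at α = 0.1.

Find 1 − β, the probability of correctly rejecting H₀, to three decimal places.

Power ≈ 0.517

Noncentrality parameter: λ = d·√n = 0.15 × √78 = 1.3248
Critical value for a one-sided test at α = 0.1: z_α = 1.282.
Power = P(Z > 1.282 − λ) = Φ(0.043) = 0.5172.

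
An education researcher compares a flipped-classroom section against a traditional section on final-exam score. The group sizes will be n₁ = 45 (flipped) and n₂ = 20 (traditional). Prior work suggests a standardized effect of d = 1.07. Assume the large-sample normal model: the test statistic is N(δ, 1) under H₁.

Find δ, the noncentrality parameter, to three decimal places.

δ = d / √(1/n₁ + 1/n₂) = 1.07 / √(1/45 + 1/20) = 3.9815

δ ≈ 3.982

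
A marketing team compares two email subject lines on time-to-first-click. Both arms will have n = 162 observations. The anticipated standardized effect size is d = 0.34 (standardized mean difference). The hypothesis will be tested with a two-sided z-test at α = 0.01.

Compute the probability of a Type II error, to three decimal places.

Noncentrality parameter: δ = d·√(n/2) = 0.34 × √(162/2) = 3.0600
Critical value for a two-sided test at α = 0.01: z_{α/2} = 2.576.
Power = Φ(δ − 2.576) + Φ(−δ − 2.576) = Φ(0.484) + Φ(-5.636) = 0.6859 + 0.0000 = 0.6859.
Type II error: β = 1 − power = 1 − 0.6859 = 0.3141.

β ≈ 0.314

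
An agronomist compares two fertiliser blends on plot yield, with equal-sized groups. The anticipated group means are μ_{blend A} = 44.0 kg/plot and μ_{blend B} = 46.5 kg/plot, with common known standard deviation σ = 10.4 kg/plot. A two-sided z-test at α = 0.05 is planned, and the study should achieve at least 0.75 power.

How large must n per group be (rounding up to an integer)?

Standardized effect: d = |μ_{blend A} − μ_{blend B}| / σ = |44.0 − 46.5| / 10.4 = 0.2404
Set Φ(δ − 1.960) = 0.75; then δ − 1.960 = Φ⁻¹(0.75) = 0.674, giving δ = 2.634.
(Ignoring the negligible lower-tail rejection probability gives the usual closed-form inversion.)
δ = d·√(n/2) ⇒ n = 2(δ/d)² = 2 × (2.634 / 0.2404)² = 240.21.
Round up to the next whole unit.

n = 241 per group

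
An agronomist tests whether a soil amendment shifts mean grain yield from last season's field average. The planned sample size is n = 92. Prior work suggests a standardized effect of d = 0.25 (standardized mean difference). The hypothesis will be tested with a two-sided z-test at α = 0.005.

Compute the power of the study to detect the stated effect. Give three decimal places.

Power ≈ 0.341

Noncentrality parameter: δ = d·√n = 0.25 × √92 = 2.3979
Critical value for a two-sided test at α = 0.005: z_{α/2} = 2.807.
Power = Φ(δ − 2.807) + Φ(−δ − 2.807) = Φ(-0.409) + Φ(-5.205) = 0.3412 + 0.0000 = 0.3412.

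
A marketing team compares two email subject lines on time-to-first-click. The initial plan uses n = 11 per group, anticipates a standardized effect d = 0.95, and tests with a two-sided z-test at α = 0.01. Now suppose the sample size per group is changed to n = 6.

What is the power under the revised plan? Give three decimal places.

Power ≈ 0.176

With n = 6 per group: δ = d·√(n/2) = 0.95 × √(6/2) = 1.6454. Critical value z_{0.005} = 2.576.
Revised power = Φ(δ − 2.576) + Φ(−δ − 2.576) = Φ(-0.930) + Φ(-4.221) = 0.1761 + 0.0000 = 0.1761.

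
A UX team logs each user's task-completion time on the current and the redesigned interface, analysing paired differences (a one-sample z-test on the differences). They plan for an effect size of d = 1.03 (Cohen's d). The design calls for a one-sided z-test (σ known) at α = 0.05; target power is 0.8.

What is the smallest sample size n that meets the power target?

n = 6

For power 0.8 need Φ(δ − z_{0.05}) = 0.8, so δ = z_{0.05} + z_{0.20} = 1.645 + 0.842 = 2.486.
δ = d·√n ⇒ n = (δ/d)² = (2.486 / 1.03)² = 5.83.
Round up to the next whole unit.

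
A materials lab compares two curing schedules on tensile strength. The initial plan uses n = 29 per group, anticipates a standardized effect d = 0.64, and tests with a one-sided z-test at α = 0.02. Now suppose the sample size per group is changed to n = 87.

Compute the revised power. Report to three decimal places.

With n = 87 per group: δ = d·√(n/2) = 0.64 × √(87/2) = 4.2211. Critical value z_{0.02} = 2.054.
Revised power = Φ(δ − 2.054) = Φ(2.167) = 0.9849.

Power ≈ 0.985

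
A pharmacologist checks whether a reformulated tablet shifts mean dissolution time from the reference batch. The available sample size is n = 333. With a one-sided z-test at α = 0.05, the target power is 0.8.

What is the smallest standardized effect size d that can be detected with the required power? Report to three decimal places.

Required noncentrality: δ = z_{0.05} + z_{0.20} = 1.645 + 0.842 = 2.486.
δ = d·√n ⇒ d = δ/√n = 2.486/√333 = 0.1363.

d ≈ 0.136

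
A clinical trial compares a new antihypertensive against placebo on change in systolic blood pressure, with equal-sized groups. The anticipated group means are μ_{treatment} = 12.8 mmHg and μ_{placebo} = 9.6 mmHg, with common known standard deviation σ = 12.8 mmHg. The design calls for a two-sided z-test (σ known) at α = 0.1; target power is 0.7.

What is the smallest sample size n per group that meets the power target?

Standardized effect: d = |μ_{treatment} − μ_{placebo}| / σ = |12.8 − 9.6| / 12.8 = 0.2500
For power 0.7 need Φ(δ − z_{0.05}) = 0.7, so δ = z_{0.05} + z_{0.30} = 1.645 + 0.524 = 2.169.
(Ignoring the negligible lower-tail rejection probability gives the usual closed-form inversion.)
δ = d·√(n/2) ⇒ n = 2(δ/d)² = 2 × (2.169 / 0.2500)² = 150.58.
Rounding up, n = 151 per group.

n = 151 per group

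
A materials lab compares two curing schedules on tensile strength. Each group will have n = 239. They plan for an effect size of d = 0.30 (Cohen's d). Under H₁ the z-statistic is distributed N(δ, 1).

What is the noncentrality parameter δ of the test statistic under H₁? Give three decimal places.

The noncentrality parameter scales effect size by the design's sample-size factor: δ = d·√(n/2) = 0.30 × √(239/2) = 3.2795

δ ≈ 3.279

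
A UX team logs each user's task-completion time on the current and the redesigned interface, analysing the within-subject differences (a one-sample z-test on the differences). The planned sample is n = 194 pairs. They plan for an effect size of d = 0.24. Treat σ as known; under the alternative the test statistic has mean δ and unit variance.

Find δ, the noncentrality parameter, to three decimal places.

δ ≈ 3.343

The noncentrality parameter scales effect size by the design's sample-size factor: δ = d·√n = 0.24 × √194 = 3.3428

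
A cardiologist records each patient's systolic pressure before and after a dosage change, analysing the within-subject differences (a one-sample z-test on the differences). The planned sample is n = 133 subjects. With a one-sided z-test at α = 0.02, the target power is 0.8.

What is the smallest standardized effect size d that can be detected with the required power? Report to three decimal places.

d ≈ 0.251

Need Φ(δ − 2.054) = 0.8, so δ = 2.054 + 0.842 = 2.895.
δ = d·√n ⇒ d = δ/√n = 2.895/√133 = 0.2511.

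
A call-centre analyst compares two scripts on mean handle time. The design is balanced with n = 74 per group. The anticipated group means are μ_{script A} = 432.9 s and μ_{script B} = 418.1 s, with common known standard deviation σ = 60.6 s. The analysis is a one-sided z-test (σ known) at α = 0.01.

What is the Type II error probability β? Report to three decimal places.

β ≈ 0.800

Standardized effect: d = |μ_{script A} − μ_{script B}| / σ = |432.9 − 418.1| / 60.6 = 0.2442
Noncentrality parameter: δ = d·√(n/2) = 0.2442 × √(74/2) = 1.4856
Critical value for a one-sided test at α = 0.01: z_α = 2.326.
Power = P(Z > 2.326 − δ) = Φ(-0.841) = 0.2002.
Type II error: β = 1 − power = 1 − 0.2002 = 0.7998.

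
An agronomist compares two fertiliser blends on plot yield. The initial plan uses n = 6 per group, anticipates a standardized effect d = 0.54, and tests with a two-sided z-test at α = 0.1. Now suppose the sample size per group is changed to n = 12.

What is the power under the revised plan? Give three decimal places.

With n = 12 per group: δ = d·√(n/2) = 0.54 × √(12/2) = 1.3227. Critical value z_{0.05} = 1.645.
Revised power = Φ(δ − 1.645) + Φ(−δ − 1.645) = Φ(-0.322) + Φ(-2.968) = 0.3737 + 0.0015 = 0.3752.

Power ≈ 0.375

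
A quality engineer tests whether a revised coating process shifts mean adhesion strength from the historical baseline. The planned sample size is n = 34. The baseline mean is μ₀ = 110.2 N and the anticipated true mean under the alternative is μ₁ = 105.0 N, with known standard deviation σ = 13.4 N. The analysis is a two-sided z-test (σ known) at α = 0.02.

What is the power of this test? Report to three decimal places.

Power ≈ 0.475

Standardized effect: d = |μ₁ − μ₀| / σ = |105.0 − 110.2| / 13.4 = 0.3881
Noncentrality parameter: λ = d·√n = 0.3881 × √34 = 2.2628
Critical value for a two-sided test at α = 0.02: z_{α/2} = 2.326.
Power = Φ(λ − 2.326) + Φ(−λ − 2.326) = Φ(-0.064) + Φ(-4.589) = 0.4746 + 0.0000 = 0.4747.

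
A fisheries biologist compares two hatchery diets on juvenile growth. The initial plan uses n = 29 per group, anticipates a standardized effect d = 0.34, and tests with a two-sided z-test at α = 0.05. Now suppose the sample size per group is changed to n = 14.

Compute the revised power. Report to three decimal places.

Power ≈ 0.147

With n = 14 per group: δ = d·√(n/2) = 0.34 × √(14/2) = 0.8996. Critical value z_{0.025} = 1.960.
Revised power = Φ(δ − 1.960) + Φ(−δ − 1.960) = Φ(-1.060) + Φ(-2.860) = 0.1445 + 0.0021 = 0.1466.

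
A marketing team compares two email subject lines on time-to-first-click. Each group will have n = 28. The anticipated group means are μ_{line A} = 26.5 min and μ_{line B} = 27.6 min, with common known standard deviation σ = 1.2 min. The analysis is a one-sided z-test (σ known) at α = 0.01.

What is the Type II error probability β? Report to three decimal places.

Standardized effect: d = |μ_{line A} − μ_{line B}| / σ = |26.5 − 27.6| / 1.2 = 0.9167
Noncentrality parameter: δ = d·√(n/2) = 0.9167 × √(28/2) = 3.4299
One-sided α = 0.01 → critical value z_{0.01} = 2.326.
Power = Φ(δ − 2.326) = Φ(1.104) = 0.8651.
Type II error: β = 1 − power = 1 − 0.8651 = 0.1349.

β ≈ 0.135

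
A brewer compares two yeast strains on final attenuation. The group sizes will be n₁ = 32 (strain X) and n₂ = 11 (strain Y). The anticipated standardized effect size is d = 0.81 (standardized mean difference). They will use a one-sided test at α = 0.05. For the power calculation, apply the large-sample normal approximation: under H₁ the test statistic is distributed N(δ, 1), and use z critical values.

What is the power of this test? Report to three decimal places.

Power ≈ 0.749

Noncentrality parameter: δ = d / √(1/n₁ + 1/n₂) = 0.81 / √(1/32 + 1/11) = 2.3175
One-sided α = 0.05 → critical value z_{0.05} = 1.645.
Power = P(Z > 1.645 − δ) = Φ(0.673) = 0.7494.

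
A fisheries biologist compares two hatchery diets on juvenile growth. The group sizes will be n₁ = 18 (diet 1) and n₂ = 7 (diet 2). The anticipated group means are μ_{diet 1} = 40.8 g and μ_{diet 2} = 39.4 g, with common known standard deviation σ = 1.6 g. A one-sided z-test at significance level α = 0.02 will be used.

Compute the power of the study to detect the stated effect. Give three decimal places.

Power ≈ 0.464

Standardized effect: d = |μ_{diet 1} − μ_{diet 2}| / σ = |40.8 − 39.4| / 1.6 = 0.8750
Noncentrality parameter: λ = d / √(1/n₁ + 1/n₂) = 0.8750 / √(1/18 + 1/7) = 1.9644
Critical value for a one-sided test at α = 0.02: z_α = 2.054.
Power = P(Z > 2.054 − λ) = Φ(-0.089) = 0.4644.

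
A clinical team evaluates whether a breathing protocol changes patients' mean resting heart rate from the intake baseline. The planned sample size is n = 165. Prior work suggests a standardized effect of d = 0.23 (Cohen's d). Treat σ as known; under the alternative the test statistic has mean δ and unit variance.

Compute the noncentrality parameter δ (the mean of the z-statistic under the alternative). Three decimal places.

The noncentrality parameter scales effect size by the design's sample-size factor: δ = d·√n = 0.23 × √165 = 2.9544

δ ≈ 2.954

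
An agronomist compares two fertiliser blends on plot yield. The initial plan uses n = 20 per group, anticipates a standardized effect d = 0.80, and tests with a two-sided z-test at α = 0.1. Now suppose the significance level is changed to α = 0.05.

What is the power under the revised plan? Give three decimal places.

Power ≈ 0.716

δ = d·√(n/2) = 0.80 × √(20/2) = 2.5298 (unchanged). New critical value: z_{0.025} = 1.960.
Revised power = Φ(δ − 1.960) + Φ(−δ − 1.960) = Φ(0.570) + Φ(-4.490) = 0.7156 + 0.0000 = 0.7156.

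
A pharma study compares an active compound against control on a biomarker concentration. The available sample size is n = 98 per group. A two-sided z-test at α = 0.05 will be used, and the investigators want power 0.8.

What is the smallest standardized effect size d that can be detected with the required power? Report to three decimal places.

Required noncentrality: δ = z_{0.025} + z_{0.20} = 1.960 + 0.842 = 2.802.
(The second rejection-region term Φ(−δ − z_{α/2}) is negligible and dropped.)
δ = d·√(n/2) ⇒ d = δ/√(n/2) = 2.802/√(98/2) = 0.4002.

d ≈ 0.400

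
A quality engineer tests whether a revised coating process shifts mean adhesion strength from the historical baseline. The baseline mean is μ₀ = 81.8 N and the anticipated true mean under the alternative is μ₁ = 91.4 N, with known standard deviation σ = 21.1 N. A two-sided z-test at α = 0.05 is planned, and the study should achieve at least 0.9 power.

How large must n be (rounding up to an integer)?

Standardized effect: d = |μ₁ − μ₀| / σ = |91.4 − 81.8| / 21.1 = 0.4550
For power 0.9 need Φ(δ − z_{0.025}) = 0.9, so δ = z_{0.025} + z_{0.10} = 1.960 + 1.282 = 3.242.
(Ignoring the negligible lower-tail rejection probability gives the usual closed-form inversion.)
δ = d·√n ⇒ n = (δ/d)² = (3.242 / 0.4550)² = 50.76.
Rounding up, n = 51.

n = 51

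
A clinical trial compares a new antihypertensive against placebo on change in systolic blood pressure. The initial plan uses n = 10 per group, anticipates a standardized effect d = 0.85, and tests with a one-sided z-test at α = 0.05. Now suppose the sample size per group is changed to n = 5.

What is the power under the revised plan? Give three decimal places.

With n = 5 per group: δ = d·√(n/2) = 0.85 × √(5/2) = 1.3440. Critical value z_{0.05} = 1.645.
Revised power = P(Z > 1.645 − δ) = Φ(-0.301) = 0.3818.

Power ≈ 0.382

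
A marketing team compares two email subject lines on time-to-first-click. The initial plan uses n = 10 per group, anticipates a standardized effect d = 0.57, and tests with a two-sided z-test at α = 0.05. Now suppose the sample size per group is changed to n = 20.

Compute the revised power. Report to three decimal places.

With n = 20 per group: δ = d·√(n/2) = 0.57 × √(20/2) = 1.8025. Critical value z_{0.025} = 1.960.
Revised power = Φ(δ − 1.960) + Φ(−δ − 1.960) = Φ(-0.157) + Φ(-3.762) = 0.4374 + 0.0001 = 0.4375.

Power ≈ 0.438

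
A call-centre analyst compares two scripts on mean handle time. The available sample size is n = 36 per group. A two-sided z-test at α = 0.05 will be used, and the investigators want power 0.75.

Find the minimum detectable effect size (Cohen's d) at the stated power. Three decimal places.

d ≈ 0.621

Need Φ(δ − 1.960) = 0.75, so δ = 1.960 + 0.674 = 2.634.
(Lower-tail contribution to power is negligible for δ > 0.)
δ = d·√(n/2) ⇒ d = δ/√(n/2) = 2.634/√(36/2) = 0.6209.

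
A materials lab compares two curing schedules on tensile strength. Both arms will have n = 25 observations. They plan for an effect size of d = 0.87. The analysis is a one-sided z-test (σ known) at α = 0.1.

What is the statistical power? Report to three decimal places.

Noncentrality parameter: δ = d·√(n/2) = 0.87 × √(25/2) = 3.0759
Critical value for a one-sided test at α = 0.1: z_α = 1.282.
Power = P(Z > 1.282 − δ) = Φ(1.794) = 0.9636.

Power ≈ 0.964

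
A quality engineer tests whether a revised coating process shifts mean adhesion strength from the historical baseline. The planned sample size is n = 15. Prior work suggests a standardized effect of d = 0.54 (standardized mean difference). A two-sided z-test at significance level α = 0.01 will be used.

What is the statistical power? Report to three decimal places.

Noncentrality parameter: δ = d·√n = 0.54 × √15 = 2.0914
Two-sided α = 0.01 → critical value z_{0.005} = 2.576.
Power = Φ(δ − 2.576) + Φ(−δ − 2.576) = Φ(-0.484) + Φ(-4.667) = 0.3140 + 0.0000 = 0.3140.

Power ≈ 0.314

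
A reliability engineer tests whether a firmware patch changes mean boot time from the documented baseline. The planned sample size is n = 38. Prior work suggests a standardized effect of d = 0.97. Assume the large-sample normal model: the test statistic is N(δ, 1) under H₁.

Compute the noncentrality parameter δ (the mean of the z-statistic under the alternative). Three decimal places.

The noncentrality parameter scales effect size by the design's sample-size factor: δ = d·√n = 0.97 × √38 = 5.9795

δ ≈ 5.979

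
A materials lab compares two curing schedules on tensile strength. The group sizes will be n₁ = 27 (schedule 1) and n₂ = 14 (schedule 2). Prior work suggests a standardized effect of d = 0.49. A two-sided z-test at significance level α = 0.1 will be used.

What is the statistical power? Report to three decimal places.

Noncentrality parameter: λ = d / √(1/n₁ + 1/n₂) = 0.49 / √(1/27 + 1/14) = 1.4878
Two-sided α = 0.1 → critical value z_{0.05} = 1.645.
Power = Φ(λ − 1.645) + Φ(−λ − 1.645) = Φ(-0.157) + Φ(-3.133) = 0.4376 + 0.0009 = 0.4385.

Power ≈ 0.438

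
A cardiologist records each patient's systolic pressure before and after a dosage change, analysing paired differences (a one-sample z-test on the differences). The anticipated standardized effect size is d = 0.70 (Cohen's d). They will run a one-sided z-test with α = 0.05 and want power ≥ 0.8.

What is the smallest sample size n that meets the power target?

n = 13

For power 0.8 need Φ(δ − z_{0.05}) = 0.8, so δ = z_{0.05} + z_{0.20} = 1.645 + 0.842 = 2.486.
δ = d·√n ⇒ n = (δ/d)² = (2.486 / 0.70)² = 12.62.
Rounding up, n = 13.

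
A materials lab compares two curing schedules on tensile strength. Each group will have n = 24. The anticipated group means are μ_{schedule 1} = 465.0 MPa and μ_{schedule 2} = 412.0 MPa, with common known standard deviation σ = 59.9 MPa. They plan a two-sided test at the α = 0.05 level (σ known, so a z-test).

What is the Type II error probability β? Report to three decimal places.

Standardized effect: d = |μ_{schedule 1} − μ_{schedule 2}| / σ = |465.0 − 412.0| / 59.9 = 0.8848
Noncentrality parameter: δ = d·√(n/2) = 0.8848 × √(24/2) = 3.0651
Critical value for a two-sided test at α = 0.05: z_{α/2} = 1.960.
Power = Φ(δ − 1.960) + Φ(−δ − 1.960) = Φ(1.105) + Φ(-5.025) = 0.8654 + 0.0000 = 0.8654.
Type II error: β = 1 − power = 1 − 0.8654 = 0.1346.

β ≈ 0.135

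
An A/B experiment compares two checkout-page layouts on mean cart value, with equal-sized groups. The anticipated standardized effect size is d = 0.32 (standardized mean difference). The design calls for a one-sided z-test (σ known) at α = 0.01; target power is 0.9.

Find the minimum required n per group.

n = 255 per group

Set Φ(δ − 2.326) = 0.9; then δ − 2.326 = Φ⁻¹(0.9) = 1.282, giving δ = 3.608.
δ = d·√(n/2) ⇒ n = 2(δ/d)² = 2 × (3.608 / 0.32)² = 254.24.
Rounding up, n = 255 per group.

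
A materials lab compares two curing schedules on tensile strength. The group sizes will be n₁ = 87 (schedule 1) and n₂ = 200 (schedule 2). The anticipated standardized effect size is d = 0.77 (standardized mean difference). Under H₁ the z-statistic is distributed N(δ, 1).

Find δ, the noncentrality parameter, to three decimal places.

The noncentrality parameter scales effect size by the design's sample-size factor: δ = d / √(1/n₁ + 1/n₂) = 0.77 / √(1/87 + 1/200) = 5.9955

δ ≈ 5.995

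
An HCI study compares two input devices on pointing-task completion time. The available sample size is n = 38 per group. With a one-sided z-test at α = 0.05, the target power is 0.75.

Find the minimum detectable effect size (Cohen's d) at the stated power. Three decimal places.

d ≈ 0.532

Need Φ(δ − 1.645) = 0.75, so δ = 1.645 + 0.674 = 2.319.
δ = d·√(n/2) ⇒ d = δ/√(n/2) = 2.319/√(38/2) = 0.5321.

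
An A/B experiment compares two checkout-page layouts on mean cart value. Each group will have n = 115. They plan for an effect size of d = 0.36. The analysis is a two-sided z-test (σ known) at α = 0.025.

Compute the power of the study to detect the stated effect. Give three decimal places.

Noncentrality parameter: δ = d·√(n/2) = 0.36 × √(115/2) = 2.7298
Critical value for a two-sided test at α = 0.025: z_{α/2} = 2.241.
Power = Φ(δ − 2.241) + Φ(−δ − 2.241) = Φ(0.488) + Φ(-4.971) = 0.6874 + 0.0000 = 0.6874.

Power ≈ 0.687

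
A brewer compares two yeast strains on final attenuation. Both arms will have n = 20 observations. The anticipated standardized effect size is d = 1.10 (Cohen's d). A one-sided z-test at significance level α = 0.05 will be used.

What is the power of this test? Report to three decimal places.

Power ≈ 0.967

Noncentrality parameter: δ = d·√(n/2) = 1.10 × √(20/2) = 3.4785
Critical value for a one-sided test at α = 0.05: z_α = 1.645.
Power = P(Z > 1.645 − δ) = Φ(1.834) = 0.9666.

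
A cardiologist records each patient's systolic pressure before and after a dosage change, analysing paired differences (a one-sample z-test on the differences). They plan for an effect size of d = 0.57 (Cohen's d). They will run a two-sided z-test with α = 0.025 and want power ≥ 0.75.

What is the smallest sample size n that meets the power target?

n = 27

For power 0.75 need Φ(δ − z_{0.0125}) = 0.75, so δ = z_{0.0125} + z_{0.25} = 2.241 + 0.674 = 2.916.
(For δ > 0 the lower-tail rejection region contributes negligibly to power, so the one-term inversion is standard.)
δ = d·√n ⇒ n = (δ/d)² = (2.916 / 0.57)² = 26.17.
Rounding up, n = 27.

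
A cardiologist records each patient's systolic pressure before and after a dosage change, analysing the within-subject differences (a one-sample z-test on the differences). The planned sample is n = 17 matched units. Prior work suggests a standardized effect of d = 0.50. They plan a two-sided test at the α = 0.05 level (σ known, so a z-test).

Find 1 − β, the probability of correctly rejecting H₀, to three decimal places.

Power ≈ 0.540

Noncentrality parameter: δ = d·√n = 0.50 × √17 = 2.0616
Two-sided α = 0.05 → critical value z_{0.025} = 1.960.
Power = Φ(δ − 1.960) + Φ(−δ − 1.960) = Φ(0.102) + Φ(-4.022) = 0.5405 + 0.0000 = 0.5405.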